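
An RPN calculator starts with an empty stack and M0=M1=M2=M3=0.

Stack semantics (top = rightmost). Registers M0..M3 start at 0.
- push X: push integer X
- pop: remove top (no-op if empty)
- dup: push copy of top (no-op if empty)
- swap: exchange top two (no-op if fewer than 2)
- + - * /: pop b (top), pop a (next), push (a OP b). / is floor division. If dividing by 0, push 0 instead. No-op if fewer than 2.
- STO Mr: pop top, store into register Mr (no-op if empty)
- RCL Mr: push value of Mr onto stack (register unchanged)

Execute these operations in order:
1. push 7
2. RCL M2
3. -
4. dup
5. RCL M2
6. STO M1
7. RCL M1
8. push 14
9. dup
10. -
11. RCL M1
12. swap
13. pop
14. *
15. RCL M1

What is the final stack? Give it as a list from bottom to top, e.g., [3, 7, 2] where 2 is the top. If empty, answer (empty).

After op 1 (push 7): stack=[7] mem=[0,0,0,0]
After op 2 (RCL M2): stack=[7,0] mem=[0,0,0,0]
After op 3 (-): stack=[7] mem=[0,0,0,0]
After op 4 (dup): stack=[7,7] mem=[0,0,0,0]
After op 5 (RCL M2): stack=[7,7,0] mem=[0,0,0,0]
After op 6 (STO M1): stack=[7,7] mem=[0,0,0,0]
After op 7 (RCL M1): stack=[7,7,0] mem=[0,0,0,0]
After op 8 (push 14): stack=[7,7,0,14] mem=[0,0,0,0]
After op 9 (dup): stack=[7,7,0,14,14] mem=[0,0,0,0]
After op 10 (-): stack=[7,7,0,0] mem=[0,0,0,0]
After op 11 (RCL M1): stack=[7,7,0,0,0] mem=[0,0,0,0]
After op 12 (swap): stack=[7,7,0,0,0] mem=[0,0,0,0]
After op 13 (pop): stack=[7,7,0,0] mem=[0,0,0,0]
After op 14 (*): stack=[7,7,0] mem=[0,0,0,0]
After op 15 (RCL M1): stack=[7,7,0,0] mem=[0,0,0,0]

Answer: [7, 7, 0, 0]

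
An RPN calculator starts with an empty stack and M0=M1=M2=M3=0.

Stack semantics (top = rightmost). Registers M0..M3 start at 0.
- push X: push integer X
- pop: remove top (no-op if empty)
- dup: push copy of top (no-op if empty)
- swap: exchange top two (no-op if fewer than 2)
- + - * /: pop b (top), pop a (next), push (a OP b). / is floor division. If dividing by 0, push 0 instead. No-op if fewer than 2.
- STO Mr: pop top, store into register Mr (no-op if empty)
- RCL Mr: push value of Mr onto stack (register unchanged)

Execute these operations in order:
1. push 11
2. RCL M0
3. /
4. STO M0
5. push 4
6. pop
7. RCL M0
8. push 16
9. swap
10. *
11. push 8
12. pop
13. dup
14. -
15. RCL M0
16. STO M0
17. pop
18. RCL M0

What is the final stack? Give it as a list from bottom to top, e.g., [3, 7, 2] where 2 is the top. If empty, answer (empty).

After op 1 (push 11): stack=[11] mem=[0,0,0,0]
After op 2 (RCL M0): stack=[11,0] mem=[0,0,0,0]
After op 3 (/): stack=[0] mem=[0,0,0,0]
After op 4 (STO M0): stack=[empty] mem=[0,0,0,0]
After op 5 (push 4): stack=[4] mem=[0,0,0,0]
After op 6 (pop): stack=[empty] mem=[0,0,0,0]
After op 7 (RCL M0): stack=[0] mem=[0,0,0,0]
After op 8 (push 16): stack=[0,16] mem=[0,0,0,0]
After op 9 (swap): stack=[16,0] mem=[0,0,0,0]
After op 10 (*): stack=[0] mem=[0,0,0,0]
After op 11 (push 8): stack=[0,8] mem=[0,0,0,0]
After op 12 (pop): stack=[0] mem=[0,0,0,0]
After op 13 (dup): stack=[0,0] mem=[0,0,0,0]
After op 14 (-): stack=[0] mem=[0,0,0,0]
After op 15 (RCL M0): stack=[0,0] mem=[0,0,0,0]
After op 16 (STO M0): stack=[0] mem=[0,0,0,0]
After op 17 (pop): stack=[empty] mem=[0,0,0,0]
After op 18 (RCL M0): stack=[0] mem=[0,0,0,0]

Answer: [0]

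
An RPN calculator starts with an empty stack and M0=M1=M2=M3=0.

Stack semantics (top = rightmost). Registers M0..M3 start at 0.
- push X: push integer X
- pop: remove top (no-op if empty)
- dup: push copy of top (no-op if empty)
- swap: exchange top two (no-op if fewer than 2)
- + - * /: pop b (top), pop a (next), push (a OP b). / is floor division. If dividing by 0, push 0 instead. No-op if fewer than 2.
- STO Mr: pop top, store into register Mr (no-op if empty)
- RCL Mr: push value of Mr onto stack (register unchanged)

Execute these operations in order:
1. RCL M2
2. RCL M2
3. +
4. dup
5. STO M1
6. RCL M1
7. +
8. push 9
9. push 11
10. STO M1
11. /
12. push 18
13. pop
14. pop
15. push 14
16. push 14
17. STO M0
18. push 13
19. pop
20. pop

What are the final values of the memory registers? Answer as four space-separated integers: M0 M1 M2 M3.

After op 1 (RCL M2): stack=[0] mem=[0,0,0,0]
After op 2 (RCL M2): stack=[0,0] mem=[0,0,0,0]
After op 3 (+): stack=[0] mem=[0,0,0,0]
After op 4 (dup): stack=[0,0] mem=[0,0,0,0]
After op 5 (STO M1): stack=[0] mem=[0,0,0,0]
After op 6 (RCL M1): stack=[0,0] mem=[0,0,0,0]
After op 7 (+): stack=[0] mem=[0,0,0,0]
After op 8 (push 9): stack=[0,9] mem=[0,0,0,0]
After op 9 (push 11): stack=[0,9,11] mem=[0,0,0,0]
After op 10 (STO M1): stack=[0,9] mem=[0,11,0,0]
After op 11 (/): stack=[0] mem=[0,11,0,0]
After op 12 (push 18): stack=[0,18] mem=[0,11,0,0]
After op 13 (pop): stack=[0] mem=[0,11,0,0]
After op 14 (pop): stack=[empty] mem=[0,11,0,0]
After op 15 (push 14): stack=[14] mem=[0,11,0,0]
After op 16 (push 14): stack=[14,14] mem=[0,11,0,0]
After op 17 (STO M0): stack=[14] mem=[14,11,0,0]
After op 18 (push 13): stack=[14,13] mem=[14,11,0,0]
After op 19 (pop): stack=[14] mem=[14,11,0,0]
After op 20 (pop): stack=[empty] mem=[14,11,0,0]

Answer: 14 11 0 0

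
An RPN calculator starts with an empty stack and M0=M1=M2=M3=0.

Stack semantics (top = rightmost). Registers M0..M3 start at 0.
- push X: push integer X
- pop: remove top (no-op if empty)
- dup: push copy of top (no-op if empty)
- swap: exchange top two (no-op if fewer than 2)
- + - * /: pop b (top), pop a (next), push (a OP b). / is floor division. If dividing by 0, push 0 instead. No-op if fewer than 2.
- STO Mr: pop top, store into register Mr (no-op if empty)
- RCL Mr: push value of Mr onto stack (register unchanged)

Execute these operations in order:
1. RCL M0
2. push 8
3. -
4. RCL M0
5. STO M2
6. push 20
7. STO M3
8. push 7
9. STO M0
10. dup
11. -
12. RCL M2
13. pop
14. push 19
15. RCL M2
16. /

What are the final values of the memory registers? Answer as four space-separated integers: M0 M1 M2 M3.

Answer: 7 0 0 20

Derivation:
After op 1 (RCL M0): stack=[0] mem=[0,0,0,0]
After op 2 (push 8): stack=[0,8] mem=[0,0,0,0]
After op 3 (-): stack=[-8] mem=[0,0,0,0]
After op 4 (RCL M0): stack=[-8,0] mem=[0,0,0,0]
After op 5 (STO M2): stack=[-8] mem=[0,0,0,0]
After op 6 (push 20): stack=[-8,20] mem=[0,0,0,0]
After op 7 (STO M3): stack=[-8] mem=[0,0,0,20]
After op 8 (push 7): stack=[-8,7] mem=[0,0,0,20]
After op 9 (STO M0): stack=[-8] mem=[7,0,0,20]
After op 10 (dup): stack=[-8,-8] mem=[7,0,0,20]
After op 11 (-): stack=[0] mem=[7,0,0,20]
After op 12 (RCL M2): stack=[0,0] mem=[7,0,0,20]
After op 13 (pop): stack=[0] mem=[7,0,0,20]
After op 14 (push 19): stack=[0,19] mem=[7,0,0,20]
After op 15 (RCL M2): stack=[0,19,0] mem=[7,0,0,20]
After op 16 (/): stack=[0,0] mem=[7,0,0,20]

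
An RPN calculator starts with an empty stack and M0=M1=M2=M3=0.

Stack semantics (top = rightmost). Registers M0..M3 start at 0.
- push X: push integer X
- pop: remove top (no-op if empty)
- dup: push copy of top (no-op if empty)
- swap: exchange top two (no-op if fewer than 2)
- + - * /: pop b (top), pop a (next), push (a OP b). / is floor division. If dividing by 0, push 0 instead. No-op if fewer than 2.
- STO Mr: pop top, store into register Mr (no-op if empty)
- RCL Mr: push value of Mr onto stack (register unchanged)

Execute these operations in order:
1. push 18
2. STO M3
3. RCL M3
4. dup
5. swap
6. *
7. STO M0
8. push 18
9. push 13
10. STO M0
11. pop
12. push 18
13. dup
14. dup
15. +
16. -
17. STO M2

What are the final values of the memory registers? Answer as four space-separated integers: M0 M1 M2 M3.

After op 1 (push 18): stack=[18] mem=[0,0,0,0]
After op 2 (STO M3): stack=[empty] mem=[0,0,0,18]
After op 3 (RCL M3): stack=[18] mem=[0,0,0,18]
After op 4 (dup): stack=[18,18] mem=[0,0,0,18]
After op 5 (swap): stack=[18,18] mem=[0,0,0,18]
After op 6 (*): stack=[324] mem=[0,0,0,18]
After op 7 (STO M0): stack=[empty] mem=[324,0,0,18]
After op 8 (push 18): stack=[18] mem=[324,0,0,18]
After op 9 (push 13): stack=[18,13] mem=[324,0,0,18]
After op 10 (STO M0): stack=[18] mem=[13,0,0,18]
After op 11 (pop): stack=[empty] mem=[13,0,0,18]
After op 12 (push 18): stack=[18] mem=[13,0,0,18]
After op 13 (dup): stack=[18,18] mem=[13,0,0,18]
After op 14 (dup): stack=[18,18,18] mem=[13,0,0,18]
After op 15 (+): stack=[18,36] mem=[13,0,0,18]
After op 16 (-): stack=[-18] mem=[13,0,0,18]
After op 17 (STO M2): stack=[empty] mem=[13,0,-18,18]

Answer: 13 0 -18 18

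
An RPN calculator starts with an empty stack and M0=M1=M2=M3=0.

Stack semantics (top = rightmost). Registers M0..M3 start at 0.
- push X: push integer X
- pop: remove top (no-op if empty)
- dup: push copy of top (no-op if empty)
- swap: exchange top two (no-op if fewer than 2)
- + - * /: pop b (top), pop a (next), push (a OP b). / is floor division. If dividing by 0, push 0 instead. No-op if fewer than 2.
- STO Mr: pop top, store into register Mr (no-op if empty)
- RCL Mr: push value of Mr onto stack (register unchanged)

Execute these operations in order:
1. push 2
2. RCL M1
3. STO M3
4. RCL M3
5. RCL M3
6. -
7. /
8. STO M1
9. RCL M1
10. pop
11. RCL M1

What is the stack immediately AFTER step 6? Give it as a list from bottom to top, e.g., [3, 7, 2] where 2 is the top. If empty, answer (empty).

After op 1 (push 2): stack=[2] mem=[0,0,0,0]
After op 2 (RCL M1): stack=[2,0] mem=[0,0,0,0]
After op 3 (STO M3): stack=[2] mem=[0,0,0,0]
After op 4 (RCL M3): stack=[2,0] mem=[0,0,0,0]
After op 5 (RCL M3): stack=[2,0,0] mem=[0,0,0,0]
After op 6 (-): stack=[2,0] mem=[0,0,0,0]

[2, 0]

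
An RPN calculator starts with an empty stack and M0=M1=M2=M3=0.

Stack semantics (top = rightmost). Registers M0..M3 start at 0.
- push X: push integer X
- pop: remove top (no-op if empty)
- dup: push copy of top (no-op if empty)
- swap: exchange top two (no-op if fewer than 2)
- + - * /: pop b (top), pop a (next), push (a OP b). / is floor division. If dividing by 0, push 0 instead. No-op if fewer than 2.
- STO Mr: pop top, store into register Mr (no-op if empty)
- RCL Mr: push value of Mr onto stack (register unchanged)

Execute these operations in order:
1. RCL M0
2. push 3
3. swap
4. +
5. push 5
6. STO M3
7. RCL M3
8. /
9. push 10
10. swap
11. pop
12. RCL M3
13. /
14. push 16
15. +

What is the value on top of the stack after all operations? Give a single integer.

After op 1 (RCL M0): stack=[0] mem=[0,0,0,0]
After op 2 (push 3): stack=[0,3] mem=[0,0,0,0]
After op 3 (swap): stack=[3,0] mem=[0,0,0,0]
After op 4 (+): stack=[3] mem=[0,0,0,0]
After op 5 (push 5): stack=[3,5] mem=[0,0,0,0]
After op 6 (STO M3): stack=[3] mem=[0,0,0,5]
After op 7 (RCL M3): stack=[3,5] mem=[0,0,0,5]
After op 8 (/): stack=[0] mem=[0,0,0,5]
After op 9 (push 10): stack=[0,10] mem=[0,0,0,5]
After op 10 (swap): stack=[10,0] mem=[0,0,0,5]
After op 11 (pop): stack=[10] mem=[0,0,0,5]
After op 12 (RCL M3): stack=[10,5] mem=[0,0,0,5]
After op 13 (/): stack=[2] mem=[0,0,0,5]
After op 14 (push 16): stack=[2,16] mem=[0,0,0,5]
After op 15 (+): stack=[18] mem=[0,0,0,5]

Answer: 18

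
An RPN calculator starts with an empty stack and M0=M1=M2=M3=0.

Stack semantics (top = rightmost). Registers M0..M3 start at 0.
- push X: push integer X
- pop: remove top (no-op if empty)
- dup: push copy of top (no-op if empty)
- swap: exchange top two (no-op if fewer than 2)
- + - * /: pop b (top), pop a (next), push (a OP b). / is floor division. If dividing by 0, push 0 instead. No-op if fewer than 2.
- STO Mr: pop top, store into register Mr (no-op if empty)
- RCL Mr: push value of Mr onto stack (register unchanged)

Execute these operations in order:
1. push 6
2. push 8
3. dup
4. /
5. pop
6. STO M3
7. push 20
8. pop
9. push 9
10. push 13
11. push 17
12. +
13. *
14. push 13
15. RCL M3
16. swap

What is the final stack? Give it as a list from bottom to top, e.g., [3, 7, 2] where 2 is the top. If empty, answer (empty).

Answer: [270, 6, 13]

Derivation:
After op 1 (push 6): stack=[6] mem=[0,0,0,0]
After op 2 (push 8): stack=[6,8] mem=[0,0,0,0]
After op 3 (dup): stack=[6,8,8] mem=[0,0,0,0]
After op 4 (/): stack=[6,1] mem=[0,0,0,0]
After op 5 (pop): stack=[6] mem=[0,0,0,0]
After op 6 (STO M3): stack=[empty] mem=[0,0,0,6]
After op 7 (push 20): stack=[20] mem=[0,0,0,6]
After op 8 (pop): stack=[empty] mem=[0,0,0,6]
After op 9 (push 9): stack=[9] mem=[0,0,0,6]
After op 10 (push 13): stack=[9,13] mem=[0,0,0,6]
After op 11 (push 17): stack=[9,13,17] mem=[0,0,0,6]
After op 12 (+): stack=[9,30] mem=[0,0,0,6]
After op 13 (*): stack=[270] mem=[0,0,0,6]
After op 14 (push 13): stack=[270,13] mem=[0,0,0,6]
After op 15 (RCL M3): stack=[270,13,6] mem=[0,0,0,6]
After op 16 (swap): stack=[270,6,13] mem=[0,0,0,6]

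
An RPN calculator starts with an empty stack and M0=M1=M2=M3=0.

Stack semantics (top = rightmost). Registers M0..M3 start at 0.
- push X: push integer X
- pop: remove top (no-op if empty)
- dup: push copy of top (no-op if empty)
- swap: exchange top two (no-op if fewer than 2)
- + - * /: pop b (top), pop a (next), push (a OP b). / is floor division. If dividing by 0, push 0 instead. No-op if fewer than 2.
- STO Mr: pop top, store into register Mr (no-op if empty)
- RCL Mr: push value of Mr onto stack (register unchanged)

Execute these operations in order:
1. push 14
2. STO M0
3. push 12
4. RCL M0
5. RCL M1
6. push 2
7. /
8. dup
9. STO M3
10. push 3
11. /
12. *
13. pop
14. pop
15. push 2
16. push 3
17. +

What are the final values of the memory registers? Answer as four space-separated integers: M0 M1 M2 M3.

After op 1 (push 14): stack=[14] mem=[0,0,0,0]
After op 2 (STO M0): stack=[empty] mem=[14,0,0,0]
After op 3 (push 12): stack=[12] mem=[14,0,0,0]
After op 4 (RCL M0): stack=[12,14] mem=[14,0,0,0]
After op 5 (RCL M1): stack=[12,14,0] mem=[14,0,0,0]
After op 6 (push 2): stack=[12,14,0,2] mem=[14,0,0,0]
After op 7 (/): stack=[12,14,0] mem=[14,0,0,0]
After op 8 (dup): stack=[12,14,0,0] mem=[14,0,0,0]
After op 9 (STO M3): stack=[12,14,0] mem=[14,0,0,0]
After op 10 (push 3): stack=[12,14,0,3] mem=[14,0,0,0]
After op 11 (/): stack=[12,14,0] mem=[14,0,0,0]
After op 12 (*): stack=[12,0] mem=[14,0,0,0]
After op 13 (pop): stack=[12] mem=[14,0,0,0]
After op 14 (pop): stack=[empty] mem=[14,0,0,0]
After op 15 (push 2): stack=[2] mem=[14,0,0,0]
After op 16 (push 3): stack=[2,3] mem=[14,0,0,0]
After op 17 (+): stack=[5] mem=[14,0,0,0]

Answer: 14 0 0 0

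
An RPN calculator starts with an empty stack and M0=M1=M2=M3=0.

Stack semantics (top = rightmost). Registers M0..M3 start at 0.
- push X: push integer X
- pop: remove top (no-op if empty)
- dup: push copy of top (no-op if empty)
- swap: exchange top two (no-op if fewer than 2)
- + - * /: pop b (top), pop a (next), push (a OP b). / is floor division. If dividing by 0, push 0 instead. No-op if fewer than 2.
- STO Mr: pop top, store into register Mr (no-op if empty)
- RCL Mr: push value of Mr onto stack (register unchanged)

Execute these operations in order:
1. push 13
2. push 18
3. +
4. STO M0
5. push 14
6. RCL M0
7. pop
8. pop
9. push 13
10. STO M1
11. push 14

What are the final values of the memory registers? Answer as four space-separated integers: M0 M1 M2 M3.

Answer: 31 13 0 0

Derivation:
After op 1 (push 13): stack=[13] mem=[0,0,0,0]
After op 2 (push 18): stack=[13,18] mem=[0,0,0,0]
After op 3 (+): stack=[31] mem=[0,0,0,0]
After op 4 (STO M0): stack=[empty] mem=[31,0,0,0]
After op 5 (push 14): stack=[14] mem=[31,0,0,0]
After op 6 (RCL M0): stack=[14,31] mem=[31,0,0,0]
After op 7 (pop): stack=[14] mem=[31,0,0,0]
After op 8 (pop): stack=[empty] mem=[31,0,0,0]
After op 9 (push 13): stack=[13] mem=[31,0,0,0]
After op 10 (STO M1): stack=[empty] mem=[31,13,0,0]
After op 11 (push 14): stack=[14] mem=[31,13,0,0]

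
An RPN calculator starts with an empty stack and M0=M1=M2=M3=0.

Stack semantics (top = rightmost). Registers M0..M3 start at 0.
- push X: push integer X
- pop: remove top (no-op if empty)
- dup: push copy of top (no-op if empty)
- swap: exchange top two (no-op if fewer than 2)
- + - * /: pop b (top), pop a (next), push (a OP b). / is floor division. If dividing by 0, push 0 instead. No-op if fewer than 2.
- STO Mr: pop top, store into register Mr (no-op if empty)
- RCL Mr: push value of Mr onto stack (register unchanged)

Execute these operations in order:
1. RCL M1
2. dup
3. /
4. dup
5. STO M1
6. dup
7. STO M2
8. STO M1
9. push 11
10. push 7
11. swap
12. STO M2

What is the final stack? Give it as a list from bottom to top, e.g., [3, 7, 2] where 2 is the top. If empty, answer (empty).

After op 1 (RCL M1): stack=[0] mem=[0,0,0,0]
After op 2 (dup): stack=[0,0] mem=[0,0,0,0]
After op 3 (/): stack=[0] mem=[0,0,0,0]
After op 4 (dup): stack=[0,0] mem=[0,0,0,0]
After op 5 (STO M1): stack=[0] mem=[0,0,0,0]
After op 6 (dup): stack=[0,0] mem=[0,0,0,0]
After op 7 (STO M2): stack=[0] mem=[0,0,0,0]
After op 8 (STO M1): stack=[empty] mem=[0,0,0,0]
After op 9 (push 11): stack=[11] mem=[0,0,0,0]
After op 10 (push 7): stack=[11,7] mem=[0,0,0,0]
After op 11 (swap): stack=[7,11] mem=[0,0,0,0]
After op 12 (STO M2): stack=[7] mem=[0,0,11,0]

Answer: [7]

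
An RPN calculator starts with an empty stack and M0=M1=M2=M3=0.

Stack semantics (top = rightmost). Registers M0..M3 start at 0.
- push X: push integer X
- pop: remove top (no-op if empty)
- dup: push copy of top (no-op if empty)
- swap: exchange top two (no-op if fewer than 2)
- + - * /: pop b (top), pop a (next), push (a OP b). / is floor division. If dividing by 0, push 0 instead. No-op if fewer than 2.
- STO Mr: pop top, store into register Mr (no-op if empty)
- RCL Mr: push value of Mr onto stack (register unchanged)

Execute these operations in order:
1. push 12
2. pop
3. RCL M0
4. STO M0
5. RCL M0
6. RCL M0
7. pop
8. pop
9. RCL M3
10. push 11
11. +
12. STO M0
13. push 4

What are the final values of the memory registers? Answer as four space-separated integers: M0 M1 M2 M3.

Answer: 11 0 0 0

Derivation:
After op 1 (push 12): stack=[12] mem=[0,0,0,0]
After op 2 (pop): stack=[empty] mem=[0,0,0,0]
After op 3 (RCL M0): stack=[0] mem=[0,0,0,0]
After op 4 (STO M0): stack=[empty] mem=[0,0,0,0]
After op 5 (RCL M0): stack=[0] mem=[0,0,0,0]
After op 6 (RCL M0): stack=[0,0] mem=[0,0,0,0]
After op 7 (pop): stack=[0] mem=[0,0,0,0]
After op 8 (pop): stack=[empty] mem=[0,0,0,0]
After op 9 (RCL M3): stack=[0] mem=[0,0,0,0]
After op 10 (push 11): stack=[0,11] mem=[0,0,0,0]
After op 11 (+): stack=[11] mem=[0,0,0,0]
After op 12 (STO M0): stack=[empty] mem=[11,0,0,0]
After op 13 (push 4): stack=[4] mem=[11,0,0,0]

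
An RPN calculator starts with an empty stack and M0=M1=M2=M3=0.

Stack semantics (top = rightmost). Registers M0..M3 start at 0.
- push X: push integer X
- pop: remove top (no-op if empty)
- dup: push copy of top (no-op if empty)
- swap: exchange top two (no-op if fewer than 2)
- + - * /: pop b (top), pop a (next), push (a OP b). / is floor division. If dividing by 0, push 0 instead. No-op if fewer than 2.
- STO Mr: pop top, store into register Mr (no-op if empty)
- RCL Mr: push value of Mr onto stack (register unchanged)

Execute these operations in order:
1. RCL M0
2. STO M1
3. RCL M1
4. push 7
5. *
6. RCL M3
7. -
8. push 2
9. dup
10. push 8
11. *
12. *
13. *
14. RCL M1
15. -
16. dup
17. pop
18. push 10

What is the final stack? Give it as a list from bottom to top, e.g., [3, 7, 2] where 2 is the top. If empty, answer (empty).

Answer: [0, 10]

Derivation:
After op 1 (RCL M0): stack=[0] mem=[0,0,0,0]
After op 2 (STO M1): stack=[empty] mem=[0,0,0,0]
After op 3 (RCL M1): stack=[0] mem=[0,0,0,0]
After op 4 (push 7): stack=[0,7] mem=[0,0,0,0]
After op 5 (*): stack=[0] mem=[0,0,0,0]
After op 6 (RCL M3): stack=[0,0] mem=[0,0,0,0]
After op 7 (-): stack=[0] mem=[0,0,0,0]
After op 8 (push 2): stack=[0,2] mem=[0,0,0,0]
After op 9 (dup): stack=[0,2,2] mem=[0,0,0,0]
After op 10 (push 8): stack=[0,2,2,8] mem=[0,0,0,0]
After op 11 (*): stack=[0,2,16] mem=[0,0,0,0]
After op 12 (*): stack=[0,32] mem=[0,0,0,0]
After op 13 (*): stack=[0] mem=[0,0,0,0]
After op 14 (RCL M1): stack=[0,0] mem=[0,0,0,0]
After op 15 (-): stack=[0] mem=[0,0,0,0]
After op 16 (dup): stack=[0,0] mem=[0,0,0,0]
After op 17 (pop): stack=[0] mem=[0,0,0,0]
After op 18 (push 10): stack=[0,10] mem=[0,0,0,0]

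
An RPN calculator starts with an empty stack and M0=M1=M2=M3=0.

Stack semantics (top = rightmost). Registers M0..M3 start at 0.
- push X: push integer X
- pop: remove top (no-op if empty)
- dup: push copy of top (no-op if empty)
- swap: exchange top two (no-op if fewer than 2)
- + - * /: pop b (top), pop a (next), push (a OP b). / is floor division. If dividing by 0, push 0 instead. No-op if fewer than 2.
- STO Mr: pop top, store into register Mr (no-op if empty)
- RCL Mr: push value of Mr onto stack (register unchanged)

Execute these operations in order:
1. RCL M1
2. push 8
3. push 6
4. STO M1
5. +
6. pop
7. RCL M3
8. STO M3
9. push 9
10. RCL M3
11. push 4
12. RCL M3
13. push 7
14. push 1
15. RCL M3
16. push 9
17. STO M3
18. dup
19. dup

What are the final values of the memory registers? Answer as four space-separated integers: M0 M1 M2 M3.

After op 1 (RCL M1): stack=[0] mem=[0,0,0,0]
After op 2 (push 8): stack=[0,8] mem=[0,0,0,0]
After op 3 (push 6): stack=[0,8,6] mem=[0,0,0,0]
After op 4 (STO M1): stack=[0,8] mem=[0,6,0,0]
After op 5 (+): stack=[8] mem=[0,6,0,0]
After op 6 (pop): stack=[empty] mem=[0,6,0,0]
After op 7 (RCL M3): stack=[0] mem=[0,6,0,0]
After op 8 (STO M3): stack=[empty] mem=[0,6,0,0]
After op 9 (push 9): stack=[9] mem=[0,6,0,0]
After op 10 (RCL M3): stack=[9,0] mem=[0,6,0,0]
After op 11 (push 4): stack=[9,0,4] mem=[0,6,0,0]
After op 12 (RCL M3): stack=[9,0,4,0] mem=[0,6,0,0]
After op 13 (push 7): stack=[9,0,4,0,7] mem=[0,6,0,0]
After op 14 (push 1): stack=[9,0,4,0,7,1] mem=[0,6,0,0]
After op 15 (RCL M3): stack=[9,0,4,0,7,1,0] mem=[0,6,0,0]
After op 16 (push 9): stack=[9,0,4,0,7,1,0,9] mem=[0,6,0,0]
After op 17 (STO M3): stack=[9,0,4,0,7,1,0] mem=[0,6,0,9]
After op 18 (dup): stack=[9,0,4,0,7,1,0,0] mem=[0,6,0,9]
After op 19 (dup): stack=[9,0,4,0,7,1,0,0,0] mem=[0,6,0,9]

Answer: 0 6 0 9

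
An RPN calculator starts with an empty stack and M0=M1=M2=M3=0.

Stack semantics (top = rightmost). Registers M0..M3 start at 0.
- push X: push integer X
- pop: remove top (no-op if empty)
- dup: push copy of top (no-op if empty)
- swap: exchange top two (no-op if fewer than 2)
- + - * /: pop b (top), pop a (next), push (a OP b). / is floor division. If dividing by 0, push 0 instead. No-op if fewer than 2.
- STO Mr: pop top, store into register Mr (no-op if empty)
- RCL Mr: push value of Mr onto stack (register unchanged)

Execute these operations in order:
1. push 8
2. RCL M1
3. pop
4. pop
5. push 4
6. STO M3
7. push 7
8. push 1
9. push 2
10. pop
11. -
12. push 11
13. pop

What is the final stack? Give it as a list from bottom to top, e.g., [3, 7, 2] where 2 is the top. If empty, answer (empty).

After op 1 (push 8): stack=[8] mem=[0,0,0,0]
After op 2 (RCL M1): stack=[8,0] mem=[0,0,0,0]
After op 3 (pop): stack=[8] mem=[0,0,0,0]
After op 4 (pop): stack=[empty] mem=[0,0,0,0]
After op 5 (push 4): stack=[4] mem=[0,0,0,0]
After op 6 (STO M3): stack=[empty] mem=[0,0,0,4]
After op 7 (push 7): stack=[7] mem=[0,0,0,4]
After op 8 (push 1): stack=[7,1] mem=[0,0,0,4]
After op 9 (push 2): stack=[7,1,2] mem=[0,0,0,4]
After op 10 (pop): stack=[7,1] mem=[0,0,0,4]
After op 11 (-): stack=[6] mem=[0,0,0,4]
After op 12 (push 11): stack=[6,11] mem=[0,0,0,4]
After op 13 (pop): stack=[6] mem=[0,0,0,4]

Answer: [6]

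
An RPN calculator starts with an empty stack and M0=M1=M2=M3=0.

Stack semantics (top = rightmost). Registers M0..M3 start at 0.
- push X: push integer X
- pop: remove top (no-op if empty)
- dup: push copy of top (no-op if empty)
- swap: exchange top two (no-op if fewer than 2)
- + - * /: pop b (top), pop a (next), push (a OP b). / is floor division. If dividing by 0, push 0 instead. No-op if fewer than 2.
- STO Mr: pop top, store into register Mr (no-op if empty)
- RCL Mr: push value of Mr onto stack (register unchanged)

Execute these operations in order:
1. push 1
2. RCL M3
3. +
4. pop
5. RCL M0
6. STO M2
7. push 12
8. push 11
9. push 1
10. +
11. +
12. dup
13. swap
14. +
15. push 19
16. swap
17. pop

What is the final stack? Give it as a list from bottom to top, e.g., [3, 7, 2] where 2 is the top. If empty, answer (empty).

Answer: [19]

Derivation:
After op 1 (push 1): stack=[1] mem=[0,0,0,0]
After op 2 (RCL M3): stack=[1,0] mem=[0,0,0,0]
After op 3 (+): stack=[1] mem=[0,0,0,0]
After op 4 (pop): stack=[empty] mem=[0,0,0,0]
After op 5 (RCL M0): stack=[0] mem=[0,0,0,0]
After op 6 (STO M2): stack=[empty] mem=[0,0,0,0]
After op 7 (push 12): stack=[12] mem=[0,0,0,0]
After op 8 (push 11): stack=[12,11] mem=[0,0,0,0]
After op 9 (push 1): stack=[12,11,1] mem=[0,0,0,0]
After op 10 (+): stack=[12,12] mem=[0,0,0,0]
After op 11 (+): stack=[24] mem=[0,0,0,0]
After op 12 (dup): stack=[24,24] mem=[0,0,0,0]
After op 13 (swap): stack=[24,24] mem=[0,0,0,0]
After op 14 (+): stack=[48] mem=[0,0,0,0]
After op 15 (push 19): stack=[48,19] mem=[0,0,0,0]
After op 16 (swap): stack=[19,48] mem=[0,0,0,0]
After op 17 (pop): stack=[19] mem=[0,0,0,0]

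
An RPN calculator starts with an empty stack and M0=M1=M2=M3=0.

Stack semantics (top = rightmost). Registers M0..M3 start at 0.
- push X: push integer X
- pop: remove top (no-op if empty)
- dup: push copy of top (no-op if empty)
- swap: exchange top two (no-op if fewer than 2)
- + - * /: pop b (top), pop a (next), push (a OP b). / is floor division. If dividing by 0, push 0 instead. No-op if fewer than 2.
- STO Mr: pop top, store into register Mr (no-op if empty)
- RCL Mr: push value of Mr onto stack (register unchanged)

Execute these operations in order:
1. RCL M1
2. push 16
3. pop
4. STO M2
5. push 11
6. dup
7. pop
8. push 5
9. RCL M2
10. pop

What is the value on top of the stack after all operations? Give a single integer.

After op 1 (RCL M1): stack=[0] mem=[0,0,0,0]
After op 2 (push 16): stack=[0,16] mem=[0,0,0,0]
After op 3 (pop): stack=[0] mem=[0,0,0,0]
After op 4 (STO M2): stack=[empty] mem=[0,0,0,0]
After op 5 (push 11): stack=[11] mem=[0,0,0,0]
After op 6 (dup): stack=[11,11] mem=[0,0,0,0]
After op 7 (pop): stack=[11] mem=[0,0,0,0]
After op 8 (push 5): stack=[11,5] mem=[0,0,0,0]
After op 9 (RCL M2): stack=[11,5,0] mem=[0,0,0,0]
After op 10 (pop): stack=[11,5] mem=[0,0,0,0]

Answer: 5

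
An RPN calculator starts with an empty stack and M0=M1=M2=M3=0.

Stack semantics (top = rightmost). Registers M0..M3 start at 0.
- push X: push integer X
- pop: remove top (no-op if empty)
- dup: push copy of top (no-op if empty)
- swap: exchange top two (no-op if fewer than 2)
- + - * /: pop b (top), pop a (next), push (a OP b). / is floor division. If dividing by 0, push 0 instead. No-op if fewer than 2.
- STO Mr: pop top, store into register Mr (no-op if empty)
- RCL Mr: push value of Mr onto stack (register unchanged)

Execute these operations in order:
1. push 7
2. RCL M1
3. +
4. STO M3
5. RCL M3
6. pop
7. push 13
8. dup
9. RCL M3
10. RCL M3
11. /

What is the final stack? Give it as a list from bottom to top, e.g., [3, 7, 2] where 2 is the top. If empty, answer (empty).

After op 1 (push 7): stack=[7] mem=[0,0,0,0]
After op 2 (RCL M1): stack=[7,0] mem=[0,0,0,0]
After op 3 (+): stack=[7] mem=[0,0,0,0]
After op 4 (STO M3): stack=[empty] mem=[0,0,0,7]
After op 5 (RCL M3): stack=[7] mem=[0,0,0,7]
After op 6 (pop): stack=[empty] mem=[0,0,0,7]
After op 7 (push 13): stack=[13] mem=[0,0,0,7]
After op 8 (dup): stack=[13,13] mem=[0,0,0,7]
After op 9 (RCL M3): stack=[13,13,7] mem=[0,0,0,7]
After op 10 (RCL M3): stack=[13,13,7,7] mem=[0,0,0,7]
After op 11 (/): stack=[13,13,1] mem=[0,0,0,7]

Answer: [13, 13, 1]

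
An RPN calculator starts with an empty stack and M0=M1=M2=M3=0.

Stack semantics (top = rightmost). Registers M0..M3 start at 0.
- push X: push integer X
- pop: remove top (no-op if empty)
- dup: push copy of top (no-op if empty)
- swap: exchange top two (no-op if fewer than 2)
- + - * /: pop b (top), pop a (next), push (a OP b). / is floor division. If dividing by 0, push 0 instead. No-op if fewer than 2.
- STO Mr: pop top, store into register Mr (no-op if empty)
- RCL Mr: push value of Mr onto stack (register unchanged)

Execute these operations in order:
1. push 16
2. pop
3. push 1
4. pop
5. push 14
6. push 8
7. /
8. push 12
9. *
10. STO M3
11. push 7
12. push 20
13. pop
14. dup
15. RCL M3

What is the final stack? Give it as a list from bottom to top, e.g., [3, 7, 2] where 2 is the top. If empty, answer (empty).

After op 1 (push 16): stack=[16] mem=[0,0,0,0]
After op 2 (pop): stack=[empty] mem=[0,0,0,0]
After op 3 (push 1): stack=[1] mem=[0,0,0,0]
After op 4 (pop): stack=[empty] mem=[0,0,0,0]
After op 5 (push 14): stack=[14] mem=[0,0,0,0]
After op 6 (push 8): stack=[14,8] mem=[0,0,0,0]
After op 7 (/): stack=[1] mem=[0,0,0,0]
After op 8 (push 12): stack=[1,12] mem=[0,0,0,0]
After op 9 (*): stack=[12] mem=[0,0,0,0]
After op 10 (STO M3): stack=[empty] mem=[0,0,0,12]
After op 11 (push 7): stack=[7] mem=[0,0,0,12]
After op 12 (push 20): stack=[7,20] mem=[0,0,0,12]
After op 13 (pop): stack=[7] mem=[0,0,0,12]
After op 14 (dup): stack=[7,7] mem=[0,0,0,12]
After op 15 (RCL M3): stack=[7,7,12] mem=[0,0,0,12]

Answer: [7, 7, 12]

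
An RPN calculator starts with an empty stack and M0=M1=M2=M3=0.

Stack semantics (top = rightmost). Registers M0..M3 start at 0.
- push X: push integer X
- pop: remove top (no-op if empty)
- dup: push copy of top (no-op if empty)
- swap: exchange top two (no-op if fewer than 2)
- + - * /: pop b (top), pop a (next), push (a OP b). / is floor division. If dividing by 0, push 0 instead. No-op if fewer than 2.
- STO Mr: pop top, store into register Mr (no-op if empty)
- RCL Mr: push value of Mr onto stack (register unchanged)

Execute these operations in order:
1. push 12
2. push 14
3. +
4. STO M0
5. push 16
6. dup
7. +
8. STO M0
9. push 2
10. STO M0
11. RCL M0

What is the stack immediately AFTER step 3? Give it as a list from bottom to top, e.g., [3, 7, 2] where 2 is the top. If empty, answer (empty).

After op 1 (push 12): stack=[12] mem=[0,0,0,0]
After op 2 (push 14): stack=[12,14] mem=[0,0,0,0]
After op 3 (+): stack=[26] mem=[0,0,0,0]

[26]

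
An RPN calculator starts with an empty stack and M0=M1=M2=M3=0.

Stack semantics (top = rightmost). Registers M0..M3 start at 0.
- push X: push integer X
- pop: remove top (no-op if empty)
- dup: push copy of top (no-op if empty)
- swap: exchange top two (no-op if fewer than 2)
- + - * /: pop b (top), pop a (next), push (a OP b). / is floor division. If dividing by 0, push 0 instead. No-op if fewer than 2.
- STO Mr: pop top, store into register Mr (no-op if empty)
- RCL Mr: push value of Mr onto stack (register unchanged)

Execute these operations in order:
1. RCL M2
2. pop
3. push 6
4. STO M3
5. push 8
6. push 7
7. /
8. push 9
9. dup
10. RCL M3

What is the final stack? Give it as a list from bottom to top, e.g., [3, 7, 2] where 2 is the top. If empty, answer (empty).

After op 1 (RCL M2): stack=[0] mem=[0,0,0,0]
After op 2 (pop): stack=[empty] mem=[0,0,0,0]
After op 3 (push 6): stack=[6] mem=[0,0,0,0]
After op 4 (STO M3): stack=[empty] mem=[0,0,0,6]
After op 5 (push 8): stack=[8] mem=[0,0,0,6]
After op 6 (push 7): stack=[8,7] mem=[0,0,0,6]
After op 7 (/): stack=[1] mem=[0,0,0,6]
After op 8 (push 9): stack=[1,9] mem=[0,0,0,6]
After op 9 (dup): stack=[1,9,9] mem=[0,0,0,6]
After op 10 (RCL M3): stack=[1,9,9,6] mem=[0,0,0,6]

Answer: [1, 9, 9, 6]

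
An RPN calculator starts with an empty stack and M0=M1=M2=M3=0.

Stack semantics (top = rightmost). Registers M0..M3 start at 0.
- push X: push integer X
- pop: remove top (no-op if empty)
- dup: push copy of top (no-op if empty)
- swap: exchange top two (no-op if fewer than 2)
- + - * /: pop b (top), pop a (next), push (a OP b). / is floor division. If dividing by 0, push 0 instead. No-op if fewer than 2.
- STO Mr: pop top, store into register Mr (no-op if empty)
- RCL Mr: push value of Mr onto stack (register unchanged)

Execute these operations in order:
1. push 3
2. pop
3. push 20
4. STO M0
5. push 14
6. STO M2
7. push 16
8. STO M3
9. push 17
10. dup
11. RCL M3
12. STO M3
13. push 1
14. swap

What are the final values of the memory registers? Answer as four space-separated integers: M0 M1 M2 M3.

Answer: 20 0 14 16

Derivation:
After op 1 (push 3): stack=[3] mem=[0,0,0,0]
After op 2 (pop): stack=[empty] mem=[0,0,0,0]
After op 3 (push 20): stack=[20] mem=[0,0,0,0]
After op 4 (STO M0): stack=[empty] mem=[20,0,0,0]
After op 5 (push 14): stack=[14] mem=[20,0,0,0]
After op 6 (STO M2): stack=[empty] mem=[20,0,14,0]
After op 7 (push 16): stack=[16] mem=[20,0,14,0]
After op 8 (STO M3): stack=[empty] mem=[20,0,14,16]
After op 9 (push 17): stack=[17] mem=[20,0,14,16]
After op 10 (dup): stack=[17,17] mem=[20,0,14,16]
After op 11 (RCL M3): stack=[17,17,16] mem=[20,0,14,16]
After op 12 (STO M3): stack=[17,17] mem=[20,0,14,16]
After op 13 (push 1): stack=[17,17,1] mem=[20,0,14,16]
After op 14 (swap): stack=[17,1,17] mem=[20,0,14,16]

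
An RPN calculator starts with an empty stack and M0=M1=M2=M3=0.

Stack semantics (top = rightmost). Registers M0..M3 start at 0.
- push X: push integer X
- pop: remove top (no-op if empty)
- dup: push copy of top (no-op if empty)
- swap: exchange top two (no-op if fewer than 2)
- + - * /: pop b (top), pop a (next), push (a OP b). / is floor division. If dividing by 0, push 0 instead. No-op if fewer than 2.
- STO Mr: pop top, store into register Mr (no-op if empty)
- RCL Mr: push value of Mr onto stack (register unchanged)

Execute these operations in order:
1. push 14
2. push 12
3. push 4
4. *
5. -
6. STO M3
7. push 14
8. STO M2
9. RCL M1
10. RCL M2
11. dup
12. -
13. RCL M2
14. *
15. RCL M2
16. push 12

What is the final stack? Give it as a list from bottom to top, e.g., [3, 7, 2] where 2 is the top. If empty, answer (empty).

Answer: [0, 0, 14, 12]

Derivation:
After op 1 (push 14): stack=[14] mem=[0,0,0,0]
After op 2 (push 12): stack=[14,12] mem=[0,0,0,0]
After op 3 (push 4): stack=[14,12,4] mem=[0,0,0,0]
After op 4 (*): stack=[14,48] mem=[0,0,0,0]
After op 5 (-): stack=[-34] mem=[0,0,0,0]
After op 6 (STO M3): stack=[empty] mem=[0,0,0,-34]
After op 7 (push 14): stack=[14] mem=[0,0,0,-34]
After op 8 (STO M2): stack=[empty] mem=[0,0,14,-34]
After op 9 (RCL M1): stack=[0] mem=[0,0,14,-34]
After op 10 (RCL M2): stack=[0,14] mem=[0,0,14,-34]
After op 11 (dup): stack=[0,14,14] mem=[0,0,14,-34]
After op 12 (-): stack=[0,0] mem=[0,0,14,-34]
After op 13 (RCL M2): stack=[0,0,14] mem=[0,0,14,-34]
After op 14 (*): stack=[0,0] mem=[0,0,14,-34]
After op 15 (RCL M2): stack=[0,0,14] mem=[0,0,14,-34]
After op 16 (push 12): stack=[0,0,14,12] mem=[0,0,14,-34]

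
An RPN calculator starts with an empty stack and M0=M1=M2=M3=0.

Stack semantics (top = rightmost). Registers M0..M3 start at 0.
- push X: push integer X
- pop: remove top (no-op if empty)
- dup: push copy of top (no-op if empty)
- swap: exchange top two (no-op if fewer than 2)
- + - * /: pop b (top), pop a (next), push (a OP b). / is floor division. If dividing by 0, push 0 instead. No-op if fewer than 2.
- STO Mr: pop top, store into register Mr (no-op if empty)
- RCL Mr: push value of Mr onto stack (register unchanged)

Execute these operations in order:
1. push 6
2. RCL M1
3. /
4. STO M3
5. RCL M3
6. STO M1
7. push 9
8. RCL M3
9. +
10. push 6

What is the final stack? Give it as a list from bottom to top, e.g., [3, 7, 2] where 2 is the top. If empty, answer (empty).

Answer: [9, 6]

Derivation:
After op 1 (push 6): stack=[6] mem=[0,0,0,0]
After op 2 (RCL M1): stack=[6,0] mem=[0,0,0,0]
After op 3 (/): stack=[0] mem=[0,0,0,0]
After op 4 (STO M3): stack=[empty] mem=[0,0,0,0]
After op 5 (RCL M3): stack=[0] mem=[0,0,0,0]
After op 6 (STO M1): stack=[empty] mem=[0,0,0,0]
After op 7 (push 9): stack=[9] mem=[0,0,0,0]
After op 8 (RCL M3): stack=[9,0] mem=[0,0,0,0]
After op 9 (+): stack=[9] mem=[0,0,0,0]
After op 10 (push 6): stack=[9,6] mem=[0,0,0,0]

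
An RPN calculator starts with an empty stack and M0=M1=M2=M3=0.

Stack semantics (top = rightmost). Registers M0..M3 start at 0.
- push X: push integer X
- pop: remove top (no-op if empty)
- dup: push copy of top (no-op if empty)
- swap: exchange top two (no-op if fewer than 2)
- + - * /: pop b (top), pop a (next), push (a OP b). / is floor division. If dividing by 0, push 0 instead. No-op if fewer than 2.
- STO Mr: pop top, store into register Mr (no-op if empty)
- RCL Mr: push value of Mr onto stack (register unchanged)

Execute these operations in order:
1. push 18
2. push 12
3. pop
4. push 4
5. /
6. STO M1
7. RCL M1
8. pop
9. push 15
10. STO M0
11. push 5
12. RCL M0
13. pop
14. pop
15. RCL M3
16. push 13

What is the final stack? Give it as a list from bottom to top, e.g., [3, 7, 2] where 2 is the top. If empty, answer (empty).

After op 1 (push 18): stack=[18] mem=[0,0,0,0]
After op 2 (push 12): stack=[18,12] mem=[0,0,0,0]
After op 3 (pop): stack=[18] mem=[0,0,0,0]
After op 4 (push 4): stack=[18,4] mem=[0,0,0,0]
After op 5 (/): stack=[4] mem=[0,0,0,0]
After op 6 (STO M1): stack=[empty] mem=[0,4,0,0]
After op 7 (RCL M1): stack=[4] mem=[0,4,0,0]
After op 8 (pop): stack=[empty] mem=[0,4,0,0]
After op 9 (push 15): stack=[15] mem=[0,4,0,0]
After op 10 (STO M0): stack=[empty] mem=[15,4,0,0]
After op 11 (push 5): stack=[5] mem=[15,4,0,0]
After op 12 (RCL M0): stack=[5,15] mem=[15,4,0,0]
After op 13 (pop): stack=[5] mem=[15,4,0,0]
After op 14 (pop): stack=[empty] mem=[15,4,0,0]
After op 15 (RCL M3): stack=[0] mem=[15,4,0,0]
After op 16 (push 13): stack=[0,13] mem=[15,4,0,0]

Answer: [0, 13]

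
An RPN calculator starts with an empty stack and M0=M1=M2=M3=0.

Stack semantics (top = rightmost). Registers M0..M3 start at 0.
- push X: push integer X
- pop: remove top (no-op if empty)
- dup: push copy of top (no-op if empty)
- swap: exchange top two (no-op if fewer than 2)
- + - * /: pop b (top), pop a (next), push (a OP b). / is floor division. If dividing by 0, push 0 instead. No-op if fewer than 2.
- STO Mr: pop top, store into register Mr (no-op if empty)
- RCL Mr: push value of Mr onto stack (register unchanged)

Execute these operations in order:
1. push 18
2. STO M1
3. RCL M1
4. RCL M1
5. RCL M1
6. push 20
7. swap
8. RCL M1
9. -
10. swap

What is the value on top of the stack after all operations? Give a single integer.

After op 1 (push 18): stack=[18] mem=[0,0,0,0]
After op 2 (STO M1): stack=[empty] mem=[0,18,0,0]
After op 3 (RCL M1): stack=[18] mem=[0,18,0,0]
After op 4 (RCL M1): stack=[18,18] mem=[0,18,0,0]
After op 5 (RCL M1): stack=[18,18,18] mem=[0,18,0,0]
After op 6 (push 20): stack=[18,18,18,20] mem=[0,18,0,0]
After op 7 (swap): stack=[18,18,20,18] mem=[0,18,0,0]
After op 8 (RCL M1): stack=[18,18,20,18,18] mem=[0,18,0,0]
After op 9 (-): stack=[18,18,20,0] mem=[0,18,0,0]
After op 10 (swap): stack=[18,18,0,20] mem=[0,18,0,0]

Answer: 20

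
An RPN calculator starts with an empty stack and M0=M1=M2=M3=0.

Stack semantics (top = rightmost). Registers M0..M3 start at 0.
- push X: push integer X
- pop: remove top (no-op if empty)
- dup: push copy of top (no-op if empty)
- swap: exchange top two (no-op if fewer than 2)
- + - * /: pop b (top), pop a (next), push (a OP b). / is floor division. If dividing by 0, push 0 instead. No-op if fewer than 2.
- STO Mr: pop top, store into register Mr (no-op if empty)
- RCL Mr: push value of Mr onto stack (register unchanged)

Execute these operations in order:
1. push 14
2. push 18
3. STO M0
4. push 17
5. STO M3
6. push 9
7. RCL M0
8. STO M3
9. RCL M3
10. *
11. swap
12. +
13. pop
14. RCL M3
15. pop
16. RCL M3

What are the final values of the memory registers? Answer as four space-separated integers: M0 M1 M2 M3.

Answer: 18 0 0 18

Derivation:
After op 1 (push 14): stack=[14] mem=[0,0,0,0]
After op 2 (push 18): stack=[14,18] mem=[0,0,0,0]
After op 3 (STO M0): stack=[14] mem=[18,0,0,0]
After op 4 (push 17): stack=[14,17] mem=[18,0,0,0]
After op 5 (STO M3): stack=[14] mem=[18,0,0,17]
After op 6 (push 9): stack=[14,9] mem=[18,0,0,17]
After op 7 (RCL M0): stack=[14,9,18] mem=[18,0,0,17]
After op 8 (STO M3): stack=[14,9] mem=[18,0,0,18]
After op 9 (RCL M3): stack=[14,9,18] mem=[18,0,0,18]
After op 10 (*): stack=[14,162] mem=[18,0,0,18]
After op 11 (swap): stack=[162,14] mem=[18,0,0,18]
After op 12 (+): stack=[176] mem=[18,0,0,18]
After op 13 (pop): stack=[empty] mem=[18,0,0,18]
After op 14 (RCL M3): stack=[18] mem=[18,0,0,18]
After op 15 (pop): stack=[empty] mem=[18,0,0,18]
After op 16 (RCL M3): stack=[18] mem=[18,0,0,18]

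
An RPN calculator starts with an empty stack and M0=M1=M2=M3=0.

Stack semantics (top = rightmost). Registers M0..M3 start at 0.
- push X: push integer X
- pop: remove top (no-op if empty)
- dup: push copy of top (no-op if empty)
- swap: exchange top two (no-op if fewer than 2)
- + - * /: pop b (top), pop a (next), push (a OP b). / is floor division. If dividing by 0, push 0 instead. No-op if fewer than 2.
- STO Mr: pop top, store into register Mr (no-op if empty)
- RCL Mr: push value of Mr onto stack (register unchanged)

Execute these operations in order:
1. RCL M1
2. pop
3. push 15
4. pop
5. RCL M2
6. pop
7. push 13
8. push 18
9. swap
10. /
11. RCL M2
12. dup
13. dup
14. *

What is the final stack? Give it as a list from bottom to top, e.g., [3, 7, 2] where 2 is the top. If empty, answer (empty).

After op 1 (RCL M1): stack=[0] mem=[0,0,0,0]
After op 2 (pop): stack=[empty] mem=[0,0,0,0]
After op 3 (push 15): stack=[15] mem=[0,0,0,0]
After op 4 (pop): stack=[empty] mem=[0,0,0,0]
After op 5 (RCL M2): stack=[0] mem=[0,0,0,0]
After op 6 (pop): stack=[empty] mem=[0,0,0,0]
After op 7 (push 13): stack=[13] mem=[0,0,0,0]
After op 8 (push 18): stack=[13,18] mem=[0,0,0,0]
After op 9 (swap): stack=[18,13] mem=[0,0,0,0]
After op 10 (/): stack=[1] mem=[0,0,0,0]
After op 11 (RCL M2): stack=[1,0] mem=[0,0,0,0]
After op 12 (dup): stack=[1,0,0] mem=[0,0,0,0]
After op 13 (dup): stack=[1,0,0,0] mem=[0,0,0,0]
After op 14 (*): stack=[1,0,0] mem=[0,0,0,0]

Answer: [1, 0, 0]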